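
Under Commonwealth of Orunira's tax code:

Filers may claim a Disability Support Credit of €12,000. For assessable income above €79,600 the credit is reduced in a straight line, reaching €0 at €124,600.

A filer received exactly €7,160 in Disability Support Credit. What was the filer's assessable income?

€97,750

€7,160 is 7,160/12,000 of the full €12,000, so 4,840/12,000 of the €45,000 range has been used: income = €79,600 + €45,000 × 4,840/12,000 = €97,750.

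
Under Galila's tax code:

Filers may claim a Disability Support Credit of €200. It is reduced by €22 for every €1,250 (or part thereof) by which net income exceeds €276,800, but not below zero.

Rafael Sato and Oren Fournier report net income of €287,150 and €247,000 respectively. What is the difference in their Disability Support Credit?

Rafael (€287,150): Disability Support Credit: income exceeds €276,800 by €10,350, which is 9 full-or-partial €1,250 increments; reduction = 9 × €22 = €198, leaving €2.
Oren (€247,000): Disability Support Credit: €247,000 is at or below the €276,800 threshold, so the full €200 applies.
Difference: |€2 − €200| = €198.

€198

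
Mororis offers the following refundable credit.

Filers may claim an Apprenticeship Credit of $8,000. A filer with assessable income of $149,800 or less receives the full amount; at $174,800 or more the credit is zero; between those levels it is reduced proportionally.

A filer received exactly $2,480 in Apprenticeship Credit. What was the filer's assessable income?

$2,480 is 2,480/8,000 of the full $8,000, so 5,520/8,000 of the $25,000 range has been used: income = $149,800 + $25,000 × 5,520/8,000 = $167,050.

$167,050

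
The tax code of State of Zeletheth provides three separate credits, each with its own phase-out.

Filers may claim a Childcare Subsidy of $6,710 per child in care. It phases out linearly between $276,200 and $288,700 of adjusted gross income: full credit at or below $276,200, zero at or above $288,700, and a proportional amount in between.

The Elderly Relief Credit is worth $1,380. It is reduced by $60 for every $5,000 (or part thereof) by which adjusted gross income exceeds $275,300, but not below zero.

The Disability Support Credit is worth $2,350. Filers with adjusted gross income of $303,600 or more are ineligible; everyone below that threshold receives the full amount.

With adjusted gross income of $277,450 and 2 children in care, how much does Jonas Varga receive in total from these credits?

Childcare Subsidy: base = 2 × $6,710 = $13,420. $277,450 is $1,250 into a $12,500 phase-out range, leaving 11,250/12,500 of the credit: $13,420 × 11,250/12,500 = $12,078.
Elderly Relief Credit: income exceeds $275,300 by $2,150, which is 1 full-or-partial $5,000 increment; reduction = 1 × $60 = $60, leaving $1,320.
Disability Support Credit: $277,450 is below the $303,600 cutoff, so the full $2,350 applies.
Total: $12,078 + $1,320 + $2,350 = $15,748.

$15,748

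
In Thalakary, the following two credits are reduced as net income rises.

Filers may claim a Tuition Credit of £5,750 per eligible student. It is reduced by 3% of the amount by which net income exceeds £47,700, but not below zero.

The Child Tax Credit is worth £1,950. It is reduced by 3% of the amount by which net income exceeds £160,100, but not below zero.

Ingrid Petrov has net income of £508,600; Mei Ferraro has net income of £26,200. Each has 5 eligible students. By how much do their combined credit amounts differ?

£15,777

Ingrid (£508,600): Tuition Credit: base = 5 × £5,750 = £28,750. 3% of the £460,900 excess over £47,700 is £13,827; credit = £28,750 − £13,827 = £14,923. Child Tax Credit: 3% of the £348,500 excess over £160,100 is £10,455 ≥ base, so the credit is £0. total £14,923 + £0 = £14,923
Mei (£26,200): Tuition Credit: base = 5 × £5,750 = £28,750. £26,200 is at or below the £47,700 threshold, so the full £28,750 applies. Child Tax Credit: £26,200 is at or below the £160,100 threshold, so the full £1,950 applies. total £28,750 + £1,950 = £30,700
Difference: |£14,923 − £30,700| = £15,777.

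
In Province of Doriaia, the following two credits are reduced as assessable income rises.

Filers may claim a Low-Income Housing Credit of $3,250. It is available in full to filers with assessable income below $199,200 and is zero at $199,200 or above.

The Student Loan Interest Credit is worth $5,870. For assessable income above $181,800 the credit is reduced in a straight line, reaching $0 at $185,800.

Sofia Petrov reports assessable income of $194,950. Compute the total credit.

Low-Income Housing Credit: $194,950 is below the $199,200 cutoff, so the full $3,250 applies.
Student Loan Interest Credit: $194,950 is at or above $185,800, so the credit is $0.
Total: $3,250 + $0 = $3,250.

$3,250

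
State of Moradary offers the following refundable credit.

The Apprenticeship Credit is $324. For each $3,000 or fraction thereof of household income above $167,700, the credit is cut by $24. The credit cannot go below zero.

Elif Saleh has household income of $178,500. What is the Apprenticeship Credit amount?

Apprenticeship Credit: income exceeds $167,700 by $10,800, which is 4 full-or-partial $3,000 increments; reduction = 4 × $24 = $96, leaving $228.

$228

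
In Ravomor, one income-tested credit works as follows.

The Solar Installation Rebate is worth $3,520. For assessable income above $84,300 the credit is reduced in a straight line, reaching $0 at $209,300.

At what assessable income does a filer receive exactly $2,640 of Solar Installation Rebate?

$2,640 is 2,640/3,520 of the full $3,520, so 880/3,520 of the $125,000 range has been used: income = $84,300 + $125,000 × 880/3,520 = $115,550.

$115,550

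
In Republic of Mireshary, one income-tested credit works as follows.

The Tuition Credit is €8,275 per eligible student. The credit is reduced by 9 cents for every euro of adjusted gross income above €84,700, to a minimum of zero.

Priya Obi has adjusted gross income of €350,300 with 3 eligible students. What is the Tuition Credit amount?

Tuition Credit: base = 3 × €8,275 = €24,825. 9% of the €265,600 excess over €84,700 is €23,904; credit = €24,825 − €23,904 = €921.

€921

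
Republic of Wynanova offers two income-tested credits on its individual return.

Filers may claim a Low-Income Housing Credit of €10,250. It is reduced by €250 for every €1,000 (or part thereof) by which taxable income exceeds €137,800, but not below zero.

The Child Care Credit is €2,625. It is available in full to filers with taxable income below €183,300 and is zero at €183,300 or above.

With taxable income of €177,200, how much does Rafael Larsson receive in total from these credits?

€2,875

Low-Income Housing Credit: income exceeds €137,800 by €39,400, which is 40 full-or-partial €1,000 increments; reduction = 40 × €250 = €10,000, leaving €250.
Child Care Credit: €177,200 is below the €183,300 cutoff, so the full €2,625 applies.
Total: €250 + €2,625 = €2,875.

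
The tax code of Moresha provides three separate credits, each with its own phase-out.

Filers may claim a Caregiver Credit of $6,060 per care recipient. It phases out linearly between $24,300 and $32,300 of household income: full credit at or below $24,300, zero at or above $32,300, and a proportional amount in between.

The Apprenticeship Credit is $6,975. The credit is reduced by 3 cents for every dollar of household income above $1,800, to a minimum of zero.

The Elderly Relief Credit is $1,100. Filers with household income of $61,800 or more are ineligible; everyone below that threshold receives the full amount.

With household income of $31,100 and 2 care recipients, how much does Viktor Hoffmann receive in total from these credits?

Caregiver Credit: base = 2 × $6,060 = $12,120. $31,100 is $6,800 into a $8,000 phase-out range, leaving 1,200/8,000 of the credit: $12,120 × 1,200/8,000 = $1,818.
Apprenticeship Credit: 3% of the $29,300 excess over $1,800 is $879; credit = $6,975 − $879 = $6,096.
Elderly Relief Credit: $31,100 is below the $61,800 cutoff, so the full $1,100 applies.
Total: $1,818 + $6,096 + $1,100 = $9,014.

$9,014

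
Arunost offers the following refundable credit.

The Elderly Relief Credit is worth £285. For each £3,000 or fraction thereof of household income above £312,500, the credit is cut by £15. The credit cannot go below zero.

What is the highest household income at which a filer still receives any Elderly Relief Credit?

£366,500

After 18 increments the reduction is 18 × £15 = £270, leaving £15; one more increment wipes it out. Increment 18 ends at excess 18 × £3,000 = £54,000, so the highest qualifying income is £312,500 + £54,000 = £366,500.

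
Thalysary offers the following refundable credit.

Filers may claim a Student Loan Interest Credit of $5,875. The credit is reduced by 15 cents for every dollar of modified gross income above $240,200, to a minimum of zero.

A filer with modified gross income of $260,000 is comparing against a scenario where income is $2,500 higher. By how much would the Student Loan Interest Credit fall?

At $260,000 — 15% of the $19,800 excess over $240,200 is $2,970; credit = $5,875 − $2,970 = $2,905.
At $262,500 — 15% of the $22,300 excess over $240,200 is $3,345; credit = $5,875 − $3,345 = $2,530.
Lost: $2,905 − $2,530 = $375.

$375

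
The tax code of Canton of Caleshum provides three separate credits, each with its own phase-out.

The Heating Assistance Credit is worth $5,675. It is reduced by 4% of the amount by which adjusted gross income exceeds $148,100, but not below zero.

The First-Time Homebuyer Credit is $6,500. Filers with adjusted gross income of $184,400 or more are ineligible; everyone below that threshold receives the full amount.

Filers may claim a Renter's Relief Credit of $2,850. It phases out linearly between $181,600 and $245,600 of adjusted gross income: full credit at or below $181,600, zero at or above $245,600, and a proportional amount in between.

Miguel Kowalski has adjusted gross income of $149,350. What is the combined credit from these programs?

$14,975

Heating Assistance Credit: 4% of the $1,250 excess over $148,100 is $50; credit = $5,675 − $50 = $5,625.
First-Time Homebuyer Credit: $149,350 is below the $184,400 cutoff, so the full $6,500 applies.
Renter's Relief Credit: $149,350 is at or below the $181,600 threshold, so the full $2,850 applies.
Total: $5,625 + $6,500 + $2,850 = $14,975.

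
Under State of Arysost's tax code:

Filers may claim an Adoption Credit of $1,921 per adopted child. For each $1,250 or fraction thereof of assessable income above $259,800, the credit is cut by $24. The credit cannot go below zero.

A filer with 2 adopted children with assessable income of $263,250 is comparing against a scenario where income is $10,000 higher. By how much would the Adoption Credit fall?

$192

At $263,250 — base = 2 × $1,921 = $3,842. income exceeds $259,800 by $3,450, which is 3 full-or-partial $1,250 increments; reduction = 3 × $24 = $72, leaving $3,770.
At $273,250 — base = 2 × $1,921 = $3,842. income exceeds $259,800 by $13,450, which is 11 full-or-partial $1,250 increments; reduction = 11 × $24 = $264, leaving $3,578.
Lost: $3,770 − $3,578 = $192.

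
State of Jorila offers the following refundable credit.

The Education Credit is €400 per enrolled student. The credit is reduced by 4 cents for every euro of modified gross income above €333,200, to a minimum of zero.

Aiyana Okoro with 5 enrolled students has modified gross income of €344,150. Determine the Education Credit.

€1,562

Education Credit: base = 5 × €400 = €2,000. 4% of the €10,950 excess over €333,200 is €438; credit = €2,000 − €438 = €1,562.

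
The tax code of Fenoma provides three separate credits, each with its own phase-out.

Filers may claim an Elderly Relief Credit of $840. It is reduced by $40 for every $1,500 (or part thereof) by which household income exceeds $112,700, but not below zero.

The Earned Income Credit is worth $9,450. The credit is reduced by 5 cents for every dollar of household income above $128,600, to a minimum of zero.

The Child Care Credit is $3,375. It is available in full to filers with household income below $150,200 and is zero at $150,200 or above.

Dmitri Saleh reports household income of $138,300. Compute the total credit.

$12,460

Elderly Relief Credit: income exceeds $112,700 by $25,600, which is 18 full-or-partial $1,500 increments; reduction = 18 × $40 = $720, leaving $120.
Earned Income Credit: 5% of the $9,700 excess over $128,600 is $485; credit = $9,450 − $485 = $8,965.
Child Care Credit: $138,300 is below the $150,200 cutoff, so the full $3,375 applies.
Total: $120 + $8,965 + $3,375 = $12,460.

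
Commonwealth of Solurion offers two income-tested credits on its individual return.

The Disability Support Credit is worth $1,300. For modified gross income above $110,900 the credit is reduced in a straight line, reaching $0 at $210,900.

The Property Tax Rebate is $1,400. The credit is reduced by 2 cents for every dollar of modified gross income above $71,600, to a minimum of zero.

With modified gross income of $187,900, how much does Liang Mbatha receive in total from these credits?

Disability Support Credit: $187,900 is $77,000 into a $100,000 phase-out range, leaving 23,000/100,000 of the credit: $1,300 × 23,000/100,000 = $299.
Property Tax Rebate: 2% of the $116,300 excess over $71,600 is $2,326 ≥ base, so the credit is $0.
Total: $299 + $0 = $299.

$299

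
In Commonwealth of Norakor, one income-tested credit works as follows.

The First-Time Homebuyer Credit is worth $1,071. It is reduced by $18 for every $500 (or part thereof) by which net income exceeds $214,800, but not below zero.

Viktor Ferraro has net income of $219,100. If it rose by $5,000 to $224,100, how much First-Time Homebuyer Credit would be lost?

At $219,100 — income exceeds $214,800 by $4,300, which is 9 full-or-partial $500 increments; reduction = 9 × $18 = $162, leaving $909.
At $224,100 — income exceeds $214,800 by $9,300, which is 19 full-or-partial $500 increments; reduction = 19 × $18 = $342, leaving $729.
Lost: $909 − $729 = $180.

$180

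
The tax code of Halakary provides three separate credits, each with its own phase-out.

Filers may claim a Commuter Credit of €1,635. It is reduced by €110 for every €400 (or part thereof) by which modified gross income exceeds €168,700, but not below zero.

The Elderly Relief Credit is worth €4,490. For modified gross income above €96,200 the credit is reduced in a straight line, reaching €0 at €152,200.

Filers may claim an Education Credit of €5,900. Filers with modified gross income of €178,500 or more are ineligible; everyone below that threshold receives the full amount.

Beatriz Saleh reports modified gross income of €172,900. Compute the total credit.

€6,325

Commuter Credit: income exceeds €168,700 by €4,200, which is 11 full-or-partial €400 increments; reduction = 11 × €110 = €1,210, leaving €425.
Elderly Relief Credit: €172,900 is at or above €152,200, so the credit is €0.
Education Credit: €172,900 is below the €178,500 cutoff, so the full €5,900 applies.
Total: €425 + €0 + €5,900 = €6,325.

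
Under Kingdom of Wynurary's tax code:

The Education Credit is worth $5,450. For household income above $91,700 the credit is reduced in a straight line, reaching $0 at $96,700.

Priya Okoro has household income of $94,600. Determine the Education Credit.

$2,289

Education Credit: $94,600 is $2,900 into a $5,000 phase-out range, leaving 2,100/5,000 of the credit: $5,450 × 2,100/5,000 = $2,289.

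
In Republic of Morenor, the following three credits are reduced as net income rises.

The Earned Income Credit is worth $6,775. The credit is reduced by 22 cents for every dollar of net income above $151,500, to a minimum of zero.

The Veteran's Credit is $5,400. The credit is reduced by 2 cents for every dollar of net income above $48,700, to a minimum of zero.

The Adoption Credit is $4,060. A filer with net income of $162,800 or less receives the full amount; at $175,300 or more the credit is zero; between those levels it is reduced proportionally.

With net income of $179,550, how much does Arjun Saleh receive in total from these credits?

$3,387

Earned Income Credit: 22% of the $28,050 excess over $151,500 is $6,171; credit = $6,775 − $6,171 = $604.
Veteran's Credit: 2% of the $130,850 excess over $48,700 is $2,617; credit = $5,400 − $2,617 = $2,783.
Adoption Credit: $179,550 is at or above $175,300, so the credit is $0.
Total: $604 + $2,783 + $0 = $3,387.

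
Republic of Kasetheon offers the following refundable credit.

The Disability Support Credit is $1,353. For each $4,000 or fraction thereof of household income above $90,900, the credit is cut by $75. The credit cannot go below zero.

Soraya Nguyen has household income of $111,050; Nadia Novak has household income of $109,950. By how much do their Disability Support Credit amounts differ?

$75

Soraya ($111,050): Disability Support Credit: income exceeds $90,900 by $20,150, which is 6 full-or-partial $4,000 increments; reduction = 6 × $75 = $450, leaving $903.
Nadia ($109,950): Disability Support Credit: income exceeds $90,900 by $19,050, which is 5 full-or-partial $4,000 increments; reduction = 5 × $75 = $375, leaving $978.
Difference: |$903 − $978| = $75.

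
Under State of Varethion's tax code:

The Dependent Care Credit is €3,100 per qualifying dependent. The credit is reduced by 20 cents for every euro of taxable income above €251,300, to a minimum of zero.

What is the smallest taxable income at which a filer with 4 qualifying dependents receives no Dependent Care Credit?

Full credit = 4 × €3,100 = €12,400.
The credit falls by 20% of each euro above €251,300, so it reaches zero when the excess is €12,400 / 20% = €62,000: income = €251,300 + €62,000 = €313,300.

€313,300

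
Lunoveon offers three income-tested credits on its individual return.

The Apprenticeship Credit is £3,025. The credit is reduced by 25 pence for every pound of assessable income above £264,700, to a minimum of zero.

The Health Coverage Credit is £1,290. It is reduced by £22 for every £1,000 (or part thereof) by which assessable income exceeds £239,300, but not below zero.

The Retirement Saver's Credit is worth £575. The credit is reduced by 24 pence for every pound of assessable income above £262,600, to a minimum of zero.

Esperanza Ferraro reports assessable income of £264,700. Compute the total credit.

£3,814

Apprenticeship Credit: £264,700 is at or below the £264,700 threshold, so the full £3,025 applies.
Health Coverage Credit: income exceeds £239,300 by £25,400, which is 26 full-or-partial £1,000 increments; reduction = 26 × £22 = £572, leaving £718.
Retirement Saver's Credit: 24% of the £2,100 excess over £262,600 is £504; credit = £575 − £504 = £71.
Total: £3,025 + £718 + £71 = £3,814.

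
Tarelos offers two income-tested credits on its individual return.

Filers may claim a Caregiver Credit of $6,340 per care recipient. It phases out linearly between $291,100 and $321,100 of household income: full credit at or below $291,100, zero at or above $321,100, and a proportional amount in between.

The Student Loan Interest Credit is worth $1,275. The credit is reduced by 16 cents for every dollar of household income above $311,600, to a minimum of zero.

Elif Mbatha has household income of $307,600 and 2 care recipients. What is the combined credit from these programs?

Caregiver Credit: base = 2 × $6,340 = $12,680. $307,600 is $16,500 into a $30,000 phase-out range, leaving 13,500/30,000 of the credit: $12,680 × 13,500/30,000 = $5,706.
Student Loan Interest Credit: $307,600 is at or below the $311,600 threshold, so the full $1,275 applies.
Total: $5,706 + $1,275 = $6,981.

$6,981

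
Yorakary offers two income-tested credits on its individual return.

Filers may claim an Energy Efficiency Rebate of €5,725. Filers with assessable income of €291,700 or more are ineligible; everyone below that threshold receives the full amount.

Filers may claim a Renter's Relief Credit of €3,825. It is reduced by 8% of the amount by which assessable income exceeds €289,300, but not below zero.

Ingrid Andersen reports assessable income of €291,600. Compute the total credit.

Energy Efficiency Rebate: €291,600 is below the €291,700 cutoff, so the full €5,725 applies.
Renter's Relief Credit: 8% of the €2,300 excess over €289,300 is €184; credit = €3,825 − €184 = €3,641.
Total: €5,725 + €3,641 = €9,366.

€9,366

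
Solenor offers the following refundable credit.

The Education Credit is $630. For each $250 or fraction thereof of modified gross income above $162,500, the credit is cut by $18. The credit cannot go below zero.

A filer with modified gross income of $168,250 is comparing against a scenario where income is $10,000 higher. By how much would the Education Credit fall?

$216

At $168,250 — income exceeds $162,500 by $5,750, which is 23 full-or-partial $250 increments; reduction = 23 × $18 = $414, leaving $216.
At $178,250 — income exceeds $162,500 by $15,750 → 63 increments × $18 = $1,134 ≥ base, so the credit is $0.
Lost: $216 − $0 = $216.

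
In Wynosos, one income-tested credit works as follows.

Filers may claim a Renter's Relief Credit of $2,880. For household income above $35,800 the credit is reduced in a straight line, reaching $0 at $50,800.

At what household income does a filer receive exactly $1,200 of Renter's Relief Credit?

$1,200 is 1,200/2,880 of the full $2,880, so 1,680/2,880 of the $15,000 range has been used: income = $35,800 + $15,000 × 1,680/2,880 = $44,550.

$44,550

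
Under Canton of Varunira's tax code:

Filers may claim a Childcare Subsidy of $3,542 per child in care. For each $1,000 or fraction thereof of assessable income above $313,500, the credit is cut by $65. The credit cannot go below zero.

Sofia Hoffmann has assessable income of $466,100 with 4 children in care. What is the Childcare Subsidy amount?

Childcare Subsidy: base = 4 × $3,542 = $14,168. income exceeds $313,500 by $152,600, which is 153 full-or-partial $1,000 increments; reduction = 153 × $65 = $9,945, leaving $4,223.

$4,223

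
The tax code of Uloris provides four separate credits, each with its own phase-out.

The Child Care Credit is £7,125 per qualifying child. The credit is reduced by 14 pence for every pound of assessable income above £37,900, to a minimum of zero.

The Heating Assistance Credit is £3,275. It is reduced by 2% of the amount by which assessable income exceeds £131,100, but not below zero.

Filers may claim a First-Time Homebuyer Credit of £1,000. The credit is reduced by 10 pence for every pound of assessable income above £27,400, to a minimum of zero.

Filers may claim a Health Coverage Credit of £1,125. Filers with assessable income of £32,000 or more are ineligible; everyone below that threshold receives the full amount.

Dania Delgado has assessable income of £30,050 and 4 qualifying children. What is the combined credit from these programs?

Child Care Credit: base = 4 × £7,125 = £28,500. £30,050 is at or below the £37,900 threshold, so the full £28,500 applies.
Heating Assistance Credit: £30,050 is at or below the £131,100 threshold, so the full £3,275 applies.
First-Time Homebuyer Credit: 10% of the £2,650 excess over £27,400 is £265; credit = £1,000 − £265 = £735.
Health Coverage Credit: £30,050 is below the £32,000 cutoff, so the full £1,125 applies.
Total: £28,500 + £3,275 + £735 + £1,125 = £33,635.

£33,635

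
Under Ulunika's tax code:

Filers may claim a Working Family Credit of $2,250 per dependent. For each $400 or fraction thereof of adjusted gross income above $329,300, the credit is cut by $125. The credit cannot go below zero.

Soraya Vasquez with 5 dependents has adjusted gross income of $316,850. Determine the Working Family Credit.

$11,250

Working Family Credit: base = 5 × $2,250 = $11,250. $316,850 is at or below the $329,300 threshold, so the full $11,250 applies.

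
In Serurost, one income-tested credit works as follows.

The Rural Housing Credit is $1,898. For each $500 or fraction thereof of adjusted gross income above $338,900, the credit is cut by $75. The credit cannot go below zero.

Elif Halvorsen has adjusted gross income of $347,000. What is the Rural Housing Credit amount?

Rural Housing Credit: income exceeds $338,900 by $8,100, which is 17 full-or-partial $500 increments; reduction = 17 × $75 = $1,275, leaving $623.

$623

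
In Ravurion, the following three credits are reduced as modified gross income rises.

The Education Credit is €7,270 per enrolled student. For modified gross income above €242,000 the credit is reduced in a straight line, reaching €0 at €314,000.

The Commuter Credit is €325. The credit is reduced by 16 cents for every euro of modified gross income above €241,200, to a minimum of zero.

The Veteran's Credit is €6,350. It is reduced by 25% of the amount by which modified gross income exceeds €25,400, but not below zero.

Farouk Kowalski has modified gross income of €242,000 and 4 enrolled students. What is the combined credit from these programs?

Education Credit: base = 4 × €7,270 = €29,080. €242,000 is at or below the €242,000 threshold, so the full €29,080 applies.
Commuter Credit: 16% of the €800 excess over €241,200 is €128; credit = €325 − €128 = €197.
Veteran's Credit: 25% of the €216,600 excess over €25,400 is €54,150 ≥ base, so the credit is €0.
Total: €29,080 + €197 + €0 = €29,277.

€29,277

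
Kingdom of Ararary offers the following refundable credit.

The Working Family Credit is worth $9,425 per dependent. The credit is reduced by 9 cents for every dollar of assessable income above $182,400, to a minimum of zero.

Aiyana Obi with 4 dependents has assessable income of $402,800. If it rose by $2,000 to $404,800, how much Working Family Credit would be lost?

$180

At $402,800 — base = 4 × $9,425 = $37,700. 9% of the $220,400 excess over $182,400 is $19,836; credit = $37,700 − $19,836 = $17,864.
At $404,800 — base = 4 × $9,425 = $37,700. 9% of the $222,400 excess over $182,400 is $20,016; credit = $37,700 − $20,016 = $17,684.
Lost: $17,864 − $17,684 = $180.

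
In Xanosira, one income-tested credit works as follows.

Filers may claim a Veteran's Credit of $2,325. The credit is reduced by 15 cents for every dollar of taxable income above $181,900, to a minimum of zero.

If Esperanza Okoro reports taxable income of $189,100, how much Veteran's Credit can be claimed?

Veteran's Credit: 15% of the $7,200 excess over $181,900 is $1,080; credit = $2,325 − $1,080 = $1,245.

$1,245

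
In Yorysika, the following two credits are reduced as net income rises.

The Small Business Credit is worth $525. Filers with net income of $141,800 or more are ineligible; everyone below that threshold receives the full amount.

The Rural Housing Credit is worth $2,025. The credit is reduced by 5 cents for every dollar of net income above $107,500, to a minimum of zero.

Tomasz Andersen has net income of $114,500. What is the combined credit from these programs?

$2,200

Small Business Credit: $114,500 is below the $141,800 cutoff, so the full $525 applies.
Rural Housing Credit: 5% of the $7,000 excess over $107,500 is $350; credit = $2,025 − $350 = $1,675.
Total: $525 + $1,675 = $2,200.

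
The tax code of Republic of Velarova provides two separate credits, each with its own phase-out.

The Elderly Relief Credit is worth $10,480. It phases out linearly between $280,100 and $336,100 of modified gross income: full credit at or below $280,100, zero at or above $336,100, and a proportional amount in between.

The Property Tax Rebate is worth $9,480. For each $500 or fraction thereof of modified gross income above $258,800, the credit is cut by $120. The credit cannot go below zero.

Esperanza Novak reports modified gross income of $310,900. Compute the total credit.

Elderly Relief Credit: $310,900 is $30,800 into a $56,000 phase-out range, leaving 25,200/56,000 of the credit: $10,480 × 25,200/56,000 = $4,716.
Property Tax Rebate: income exceeds $258,800 by $52,100 → 105 increments × $120 = $12,600 ≥ base, so the credit is $0.
Total: $4,716 + $0 = $4,716.

$4,716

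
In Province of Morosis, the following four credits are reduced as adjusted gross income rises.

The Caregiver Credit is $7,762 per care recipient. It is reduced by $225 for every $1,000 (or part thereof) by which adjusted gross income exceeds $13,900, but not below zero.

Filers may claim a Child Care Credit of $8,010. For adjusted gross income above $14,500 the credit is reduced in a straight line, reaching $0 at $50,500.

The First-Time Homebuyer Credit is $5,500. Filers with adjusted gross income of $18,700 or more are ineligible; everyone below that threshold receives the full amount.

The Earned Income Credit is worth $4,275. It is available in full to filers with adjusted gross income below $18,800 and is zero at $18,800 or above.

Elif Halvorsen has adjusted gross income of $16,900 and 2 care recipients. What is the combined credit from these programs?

$32,100

Caregiver Credit: base = 2 × $7,762 = $15,524. income exceeds $13,900 by $3,000, which is 3 full-or-partial $1,000 increments; reduction = 3 × $225 = $675, leaving $14,849.
Child Care Credit: $16,900 is $2,400 into a $36,000 phase-out range, leaving 33,600/36,000 of the credit: $8,010 × 33,600/36,000 = $7,476.
First-Time Homebuyer Credit: $16,900 is below the $18,700 cutoff, so the full $5,500 applies.
Earned Income Credit: $16,900 is below the $18,800 cutoff, so the full $4,275 applies.
Total: $14,849 + $7,476 + $5,500 + $4,275 = $32,100.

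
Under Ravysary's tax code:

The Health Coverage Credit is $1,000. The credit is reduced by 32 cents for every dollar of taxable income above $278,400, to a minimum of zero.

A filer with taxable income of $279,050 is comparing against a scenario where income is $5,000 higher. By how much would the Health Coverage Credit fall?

At $279,050 — 32% of the $650 excess over $278,400 is $208; credit = $1,000 − $208 = $792.
At $284,050 — 32% of the $5,650 excess over $278,400 is $1,808 ≥ base, so the credit is $0.
Lost: $792 − $0 = $792.

$792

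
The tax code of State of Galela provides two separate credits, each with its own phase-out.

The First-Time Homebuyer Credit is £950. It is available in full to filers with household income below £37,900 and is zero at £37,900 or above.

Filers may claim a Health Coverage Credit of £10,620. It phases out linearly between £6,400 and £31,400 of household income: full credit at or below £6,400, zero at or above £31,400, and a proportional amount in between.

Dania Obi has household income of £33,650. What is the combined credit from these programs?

£950

First-Time Homebuyer Credit: £33,650 is below the £37,900 cutoff, so the full £950 applies.
Health Coverage Credit: £33,650 is at or above £31,400, so the credit is £0.
Total: £950 + £0 = £950.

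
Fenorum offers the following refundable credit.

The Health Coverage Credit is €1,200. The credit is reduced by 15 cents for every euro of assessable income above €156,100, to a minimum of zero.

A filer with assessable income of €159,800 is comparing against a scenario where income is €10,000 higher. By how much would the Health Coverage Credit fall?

At €159,800 — 15% of the €3,700 excess over €156,100 is €555; credit = €1,200 − €555 = €645.
At €169,800 — 15% of the €13,700 excess over €156,100 is €2,055 ≥ base, so the credit is €0.
Lost: €645 − €0 = €645.

€645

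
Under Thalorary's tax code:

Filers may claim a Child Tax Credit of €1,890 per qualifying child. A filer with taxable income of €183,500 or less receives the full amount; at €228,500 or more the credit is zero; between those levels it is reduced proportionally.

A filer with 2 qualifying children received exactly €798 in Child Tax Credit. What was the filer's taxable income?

€219,000

Full credit = 2 × €1,890 = €3,780.
€798 is 798/3,780 of the full €3,780, so 2,982/3,780 of the €45,000 range has been used: income = €183,500 + €45,000 × 2,982/3,780 = €219,000.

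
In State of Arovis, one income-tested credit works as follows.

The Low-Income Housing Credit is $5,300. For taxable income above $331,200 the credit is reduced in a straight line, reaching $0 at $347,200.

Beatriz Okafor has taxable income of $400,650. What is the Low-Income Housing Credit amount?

$0

Low-Income Housing Credit: $400,650 is at or above $347,200, so the credit is $0.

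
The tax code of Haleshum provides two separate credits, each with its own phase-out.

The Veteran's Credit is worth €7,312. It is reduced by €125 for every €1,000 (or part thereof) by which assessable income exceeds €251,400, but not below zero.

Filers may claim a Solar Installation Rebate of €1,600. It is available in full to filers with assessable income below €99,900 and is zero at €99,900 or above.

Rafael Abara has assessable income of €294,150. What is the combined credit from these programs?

Veteran's Credit: income exceeds €251,400 by €42,750, which is 43 full-or-partial €1,000 increments; reduction = 43 × €125 = €5,375, leaving €1,937.
Solar Installation Rebate: €294,150 meets or exceeds the €99,900 cutoff, so the credit is €0.
Total: €1,937 + €0 = €1,937.

€1,937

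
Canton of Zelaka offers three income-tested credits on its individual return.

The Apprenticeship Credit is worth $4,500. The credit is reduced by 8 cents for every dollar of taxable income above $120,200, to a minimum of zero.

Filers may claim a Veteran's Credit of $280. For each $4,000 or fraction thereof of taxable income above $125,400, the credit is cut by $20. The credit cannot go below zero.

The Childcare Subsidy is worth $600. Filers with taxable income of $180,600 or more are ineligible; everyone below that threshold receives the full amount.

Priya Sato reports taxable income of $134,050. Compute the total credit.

$4,212

Apprenticeship Credit: 8% of the $13,850 excess over $120,200 is $1,108; credit = $4,500 − $1,108 = $3,392.
Veteran's Credit: income exceeds $125,400 by $8,650, which is 3 full-or-partial $4,000 increments; reduction = 3 × $20 = $60, leaving $220.
Childcare Subsidy: $134,050 is below the $180,600 cutoff, so the full $600 applies.
Total: $3,392 + $220 + $600 = $4,212.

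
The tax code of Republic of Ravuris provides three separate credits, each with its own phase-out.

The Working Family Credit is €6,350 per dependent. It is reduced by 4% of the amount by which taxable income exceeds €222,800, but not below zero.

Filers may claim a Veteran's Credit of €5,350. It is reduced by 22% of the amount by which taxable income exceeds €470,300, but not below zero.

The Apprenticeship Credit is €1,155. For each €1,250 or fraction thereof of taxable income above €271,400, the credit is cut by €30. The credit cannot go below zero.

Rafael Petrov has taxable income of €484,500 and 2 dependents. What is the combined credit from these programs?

€4,458

Working Family Credit: base = 2 × €6,350 = €12,700. 4% of the €261,700 excess over €222,800 is €10,468; credit = €12,700 − €10,468 = €2,232.
Veteran's Credit: 22% of the €14,200 excess over €470,300 is €3,124; credit = €5,350 − €3,124 = €2,226.
Apprenticeship Credit: income exceeds €271,400 by €213,100 → 171 increments × €30 = €5,130 ≥ base, so the credit is €0.
Total: €2,232 + €2,226 + €0 = €4,458.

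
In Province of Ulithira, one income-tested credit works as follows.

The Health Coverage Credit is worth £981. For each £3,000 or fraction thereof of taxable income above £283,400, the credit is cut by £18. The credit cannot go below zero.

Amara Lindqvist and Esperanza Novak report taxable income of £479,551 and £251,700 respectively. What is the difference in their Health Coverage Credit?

£981

Amara (£479,551): Health Coverage Credit: income exceeds £283,400 by £196,151 → 66 increments × £18 = £1,188 ≥ base, so the credit is £0.
Esperanza (£251,700): Health Coverage Credit: £251,700 is at or below the £283,400 threshold, so the full £981 applies.
Difference: |£0 − £981| = £981.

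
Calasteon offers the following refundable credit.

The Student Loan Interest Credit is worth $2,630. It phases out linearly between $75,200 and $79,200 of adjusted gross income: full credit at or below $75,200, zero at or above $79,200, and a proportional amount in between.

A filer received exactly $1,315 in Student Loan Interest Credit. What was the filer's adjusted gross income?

$77,200

$1,315 is 1,315/2,630 of the full $2,630, so 1,315/2,630 of the $4,000 range has been used: income = $75,200 + $4,000 × 1,315/2,630 = $77,200.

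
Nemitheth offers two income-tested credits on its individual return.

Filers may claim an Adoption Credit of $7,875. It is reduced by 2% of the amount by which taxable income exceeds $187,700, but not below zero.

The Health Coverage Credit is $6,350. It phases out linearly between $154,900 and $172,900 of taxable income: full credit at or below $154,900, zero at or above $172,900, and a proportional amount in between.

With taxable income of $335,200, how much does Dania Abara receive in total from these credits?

Adoption Credit: 2% of the $147,500 excess over $187,700 is $2,950; credit = $7,875 − $2,950 = $4,925.
Health Coverage Credit: $335,200 is at or above $172,900, so the credit is $0.
Total: $4,925 + $0 = $4,925.

$4,925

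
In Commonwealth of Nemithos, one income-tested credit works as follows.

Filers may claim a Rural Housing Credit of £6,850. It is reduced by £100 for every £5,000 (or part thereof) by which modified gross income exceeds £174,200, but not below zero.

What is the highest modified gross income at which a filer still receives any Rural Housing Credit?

£514,200

After 68 increments the reduction is 68 × £100 = £6,800, leaving £50; one more increment wipes it out. Increment 68 ends at excess 68 × £5,000 = £340,000, so the highest qualifying income is £174,200 + £340,000 = £514,200.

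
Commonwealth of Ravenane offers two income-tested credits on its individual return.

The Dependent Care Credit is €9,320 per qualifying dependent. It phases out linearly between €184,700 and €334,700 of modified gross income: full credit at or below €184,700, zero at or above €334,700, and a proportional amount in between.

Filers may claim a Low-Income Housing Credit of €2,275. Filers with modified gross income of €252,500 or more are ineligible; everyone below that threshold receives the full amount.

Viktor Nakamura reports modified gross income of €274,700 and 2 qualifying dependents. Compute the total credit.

Dependent Care Credit: base = 2 × €9,320 = €18,640. €274,700 is €90,000 into a €150,000 phase-out range, leaving 60,000/150,000 of the credit: €18,640 × 60,000/150,000 = €7,456.
Low-Income Housing Credit: €274,700 meets or exceeds the €252,500 cutoff, so the credit is €0.
Total: €7,456 + €0 = €7,456.

€7,456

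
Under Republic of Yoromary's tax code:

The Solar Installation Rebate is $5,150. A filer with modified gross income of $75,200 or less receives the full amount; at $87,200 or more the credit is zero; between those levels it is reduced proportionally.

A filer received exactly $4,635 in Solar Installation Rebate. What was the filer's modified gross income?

$76,400

$4,635 is 4,635/5,150 of the full $5,150, so 515/5,150 of the $12,000 range has been used: income = $75,200 + $12,000 × 515/5,150 = $76,400.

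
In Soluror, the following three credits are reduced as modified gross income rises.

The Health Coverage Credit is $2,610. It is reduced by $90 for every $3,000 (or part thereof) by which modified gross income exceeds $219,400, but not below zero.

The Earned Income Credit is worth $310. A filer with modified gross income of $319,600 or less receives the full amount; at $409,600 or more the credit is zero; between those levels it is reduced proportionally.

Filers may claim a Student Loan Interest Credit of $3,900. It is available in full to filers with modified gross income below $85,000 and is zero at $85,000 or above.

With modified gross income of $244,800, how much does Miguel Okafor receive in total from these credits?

$2,110

Health Coverage Credit: income exceeds $219,400 by $25,400, which is 9 full-or-partial $3,000 increments; reduction = 9 × $90 = $810, leaving $1,800.
Earned Income Credit: $244,800 is at or below the $319,600 threshold, so the full $310 applies.
Student Loan Interest Credit: $244,800 meets or exceeds the $85,000 cutoff, so the credit is $0.
Total: $1,800 + $310 + $0 = $2,110.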